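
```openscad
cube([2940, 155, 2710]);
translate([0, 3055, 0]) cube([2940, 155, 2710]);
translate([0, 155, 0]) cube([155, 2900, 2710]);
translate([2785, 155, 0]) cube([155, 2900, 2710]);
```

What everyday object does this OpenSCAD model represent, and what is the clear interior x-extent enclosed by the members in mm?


A house (or room) frame. The interior width is 2630 mm.

Four 2710 mm walls enclosing a rectangle with no floor or roof — a room or house frame. Outside width is 2940 mm and wall thickness is 155 mm, so the interior width is 2940 − 2 × 155 = 2630 mm.


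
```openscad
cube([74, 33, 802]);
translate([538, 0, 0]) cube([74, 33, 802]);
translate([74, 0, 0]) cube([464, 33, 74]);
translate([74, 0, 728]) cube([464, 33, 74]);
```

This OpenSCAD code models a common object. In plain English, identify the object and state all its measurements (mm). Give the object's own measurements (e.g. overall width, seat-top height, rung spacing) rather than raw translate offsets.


A rectangular picture frame lying in the x–z plane (depth along y). The opening is 464 mm wide (x) by 654 mm tall (z), surrounded by a border 74 mm wide on all four sides. The frame is 33 mm deep and is made of two full-height vertical stiles with two horizontal rails fitted between them.


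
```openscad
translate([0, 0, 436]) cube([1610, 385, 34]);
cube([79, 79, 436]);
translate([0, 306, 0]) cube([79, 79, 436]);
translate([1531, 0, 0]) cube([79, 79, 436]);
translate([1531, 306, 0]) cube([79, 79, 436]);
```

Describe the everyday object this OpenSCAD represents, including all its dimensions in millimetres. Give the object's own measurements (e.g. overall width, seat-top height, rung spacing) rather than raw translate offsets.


A bench: a 1610×385 mm seat slab, 34 mm thick, top at z = 470 mm, on four 79×79 mm square legs flush with the seat corners and standing on z = 0.


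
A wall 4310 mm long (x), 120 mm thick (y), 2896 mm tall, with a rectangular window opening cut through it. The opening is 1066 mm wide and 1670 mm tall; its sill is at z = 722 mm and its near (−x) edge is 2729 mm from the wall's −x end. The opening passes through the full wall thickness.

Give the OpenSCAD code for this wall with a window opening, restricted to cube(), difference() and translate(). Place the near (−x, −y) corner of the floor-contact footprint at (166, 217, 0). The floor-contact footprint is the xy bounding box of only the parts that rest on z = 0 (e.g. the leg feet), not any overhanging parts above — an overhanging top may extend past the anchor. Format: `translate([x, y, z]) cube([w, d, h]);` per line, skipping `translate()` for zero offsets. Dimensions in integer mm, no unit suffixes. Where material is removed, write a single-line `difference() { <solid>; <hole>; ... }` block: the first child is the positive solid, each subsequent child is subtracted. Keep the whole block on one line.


difference() { translate([166, 217, 0]) cube([4310, 120, 2896]); translate([2895, 217, 722]) cube([1066, 120, 1670]); }


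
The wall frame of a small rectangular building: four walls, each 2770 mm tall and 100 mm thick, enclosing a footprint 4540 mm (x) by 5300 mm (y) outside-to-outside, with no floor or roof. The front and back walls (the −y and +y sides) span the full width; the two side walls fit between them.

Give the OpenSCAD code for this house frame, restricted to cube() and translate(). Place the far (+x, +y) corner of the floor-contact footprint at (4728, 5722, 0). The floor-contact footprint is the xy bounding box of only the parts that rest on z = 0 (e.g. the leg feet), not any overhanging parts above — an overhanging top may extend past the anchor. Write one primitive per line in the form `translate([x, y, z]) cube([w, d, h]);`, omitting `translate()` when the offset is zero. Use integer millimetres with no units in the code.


translate([188, 422, 0]) cube([4540, 100, 2770]);
translate([188, 5622, 0]) cube([4540, 100, 2770]);
translate([188, 522, 0]) cube([100, 5100, 2770]);
translate([4628, 522, 0]) cube([100, 5100, 2770]);


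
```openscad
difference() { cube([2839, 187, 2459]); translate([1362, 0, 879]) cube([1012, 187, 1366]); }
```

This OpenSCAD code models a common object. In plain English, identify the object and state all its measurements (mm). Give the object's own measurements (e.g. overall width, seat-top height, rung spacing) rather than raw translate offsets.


A wall 2839 mm long (x), 187 mm thick (y), 2459 mm tall, with a rectangular window opening cut through it. The opening is 1012 mm wide and 1366 mm tall; its sill is at z = 879 mm and its near (−x) edge is 1362 mm from the wall's −x end. The opening passes through the full wall thickness.


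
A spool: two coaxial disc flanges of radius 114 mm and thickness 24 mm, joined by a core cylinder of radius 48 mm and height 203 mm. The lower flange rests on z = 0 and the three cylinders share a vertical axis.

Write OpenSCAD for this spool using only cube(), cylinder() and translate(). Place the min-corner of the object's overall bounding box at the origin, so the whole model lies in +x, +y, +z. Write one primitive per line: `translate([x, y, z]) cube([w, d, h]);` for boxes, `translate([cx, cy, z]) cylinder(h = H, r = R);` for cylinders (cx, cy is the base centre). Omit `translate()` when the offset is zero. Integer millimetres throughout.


translate([114, 114, 0]) cylinder(h = 24, r = 114);
translate([114, 114, 24]) cylinder(h = 203, r = 48);
translate([114, 114, 227]) cylinder(h = 24, r = 114);


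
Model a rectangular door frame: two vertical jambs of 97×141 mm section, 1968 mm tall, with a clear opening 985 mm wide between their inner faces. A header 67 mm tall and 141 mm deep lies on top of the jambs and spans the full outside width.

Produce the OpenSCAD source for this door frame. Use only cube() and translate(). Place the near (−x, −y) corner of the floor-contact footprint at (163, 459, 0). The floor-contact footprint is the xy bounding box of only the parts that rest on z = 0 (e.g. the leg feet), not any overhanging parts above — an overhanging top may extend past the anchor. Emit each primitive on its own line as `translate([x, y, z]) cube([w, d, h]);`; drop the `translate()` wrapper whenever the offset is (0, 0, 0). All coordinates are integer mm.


translate([163, 459, 0]) cube([97, 141, 1968]);
translate([1245, 459, 0]) cube([97, 141, 1968]);
translate([163, 459, 1968]) cube([1179, 141, 67]);


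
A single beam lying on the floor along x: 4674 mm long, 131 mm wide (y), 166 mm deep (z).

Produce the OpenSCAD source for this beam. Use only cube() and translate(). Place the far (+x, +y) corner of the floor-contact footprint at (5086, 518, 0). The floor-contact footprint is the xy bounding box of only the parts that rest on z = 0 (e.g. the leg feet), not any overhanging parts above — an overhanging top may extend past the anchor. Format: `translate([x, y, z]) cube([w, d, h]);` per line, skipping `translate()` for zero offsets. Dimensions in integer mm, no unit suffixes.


translate([412, 387, 0]) cube([4674, 131, 166]);


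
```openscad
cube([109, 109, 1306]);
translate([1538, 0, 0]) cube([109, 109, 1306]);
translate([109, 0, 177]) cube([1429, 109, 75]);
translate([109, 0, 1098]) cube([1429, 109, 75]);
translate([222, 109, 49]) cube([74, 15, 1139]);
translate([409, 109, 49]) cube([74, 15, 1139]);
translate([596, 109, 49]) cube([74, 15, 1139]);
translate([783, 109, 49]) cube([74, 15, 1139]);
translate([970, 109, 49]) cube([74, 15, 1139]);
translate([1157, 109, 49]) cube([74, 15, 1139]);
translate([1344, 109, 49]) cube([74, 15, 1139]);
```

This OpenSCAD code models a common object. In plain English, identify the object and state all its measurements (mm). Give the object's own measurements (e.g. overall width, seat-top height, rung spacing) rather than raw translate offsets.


A fence section. Two 109×109 mm posts, 1306 mm tall, stand on the floor with a clear span of 1429 mm between their inner faces. Two horizontal rails of 109×75 mm section span the gap between the posts with their undersides at z = 177 mm and z = 1098 mm, flush with the posts' −y face. 7 pickets, each 74 mm wide, 15 mm thick and 1139 mm tall, are fixed to the +y face of the rails with their bottoms at z = 49 mm, spaced across the span with a 113 mm gap after the −x post and between neighbouring pickets, with 120 mm left before the +x post.


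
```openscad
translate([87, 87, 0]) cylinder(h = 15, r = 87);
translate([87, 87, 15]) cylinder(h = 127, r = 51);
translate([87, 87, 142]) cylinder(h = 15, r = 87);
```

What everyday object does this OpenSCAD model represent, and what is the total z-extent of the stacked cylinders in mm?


A spool. The overall height is 157 mm.

Three coaxial cylinders, large–small–large — a spool. Two 15 mm flanges and a 127 mm core give 15 + 127 + 15 = 157 mm.


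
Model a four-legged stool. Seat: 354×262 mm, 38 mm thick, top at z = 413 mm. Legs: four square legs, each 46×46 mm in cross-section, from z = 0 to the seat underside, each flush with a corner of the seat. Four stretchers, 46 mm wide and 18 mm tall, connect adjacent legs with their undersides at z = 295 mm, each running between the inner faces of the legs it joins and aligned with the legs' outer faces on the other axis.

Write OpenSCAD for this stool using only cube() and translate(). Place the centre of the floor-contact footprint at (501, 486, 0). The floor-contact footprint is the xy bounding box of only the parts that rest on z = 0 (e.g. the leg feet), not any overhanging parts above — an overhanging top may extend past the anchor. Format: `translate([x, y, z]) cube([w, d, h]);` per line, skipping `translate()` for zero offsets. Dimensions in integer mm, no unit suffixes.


translate([324, 355, 375]) cube([354, 262, 38]);
translate([324, 355, 0]) cube([46, 46, 375]);
translate([632, 355, 0]) cube([46, 46, 375]);
translate([324, 571, 0]) cube([46, 46, 375]);
translate([632, 571, 0]) cube([46, 46, 375]);
translate([370, 355, 295]) cube([262, 46, 18]);
translate([370, 571, 295]) cube([262, 46, 18]);
translate([324, 401, 295]) cube([46, 170, 18]);
translate([632, 401, 295]) cube([46, 170, 18]);


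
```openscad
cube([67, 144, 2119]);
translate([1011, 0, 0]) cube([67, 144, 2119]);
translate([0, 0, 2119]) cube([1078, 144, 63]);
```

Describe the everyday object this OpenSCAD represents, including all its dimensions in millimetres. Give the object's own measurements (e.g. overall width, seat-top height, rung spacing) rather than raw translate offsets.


A door frame. The clear opening is 944 mm wide and 2119 mm high. Two 67 mm wide jambs, 144 mm deep, stand either side of the opening from the floor to the top of the opening. A 63 mm thick head sits across the top of both jambs, spanning the full outside width of the frame.


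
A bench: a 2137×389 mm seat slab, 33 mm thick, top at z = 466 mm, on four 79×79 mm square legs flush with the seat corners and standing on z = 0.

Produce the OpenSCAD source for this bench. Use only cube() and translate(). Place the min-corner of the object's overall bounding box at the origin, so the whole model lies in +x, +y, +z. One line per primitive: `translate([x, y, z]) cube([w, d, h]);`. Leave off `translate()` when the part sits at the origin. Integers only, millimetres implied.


translate([0, 0, 433]) cube([2137, 389, 33]);
cube([79, 79, 433]);
translate([0, 310, 0]) cube([79, 79, 433]);
translate([2058, 0, 0]) cube([79, 79, 433]);
translate([2058, 310, 0]) cube([79, 79, 433]);


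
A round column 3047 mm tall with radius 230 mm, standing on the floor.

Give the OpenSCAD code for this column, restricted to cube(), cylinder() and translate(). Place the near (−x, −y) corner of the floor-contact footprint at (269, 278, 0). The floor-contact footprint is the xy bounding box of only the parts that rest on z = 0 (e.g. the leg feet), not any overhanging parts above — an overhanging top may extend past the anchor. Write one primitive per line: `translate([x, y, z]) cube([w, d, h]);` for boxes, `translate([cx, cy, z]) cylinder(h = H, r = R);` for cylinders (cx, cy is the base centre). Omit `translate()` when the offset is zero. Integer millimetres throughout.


translate([499, 508, 0]) cylinder(h = 3047, r = 230);


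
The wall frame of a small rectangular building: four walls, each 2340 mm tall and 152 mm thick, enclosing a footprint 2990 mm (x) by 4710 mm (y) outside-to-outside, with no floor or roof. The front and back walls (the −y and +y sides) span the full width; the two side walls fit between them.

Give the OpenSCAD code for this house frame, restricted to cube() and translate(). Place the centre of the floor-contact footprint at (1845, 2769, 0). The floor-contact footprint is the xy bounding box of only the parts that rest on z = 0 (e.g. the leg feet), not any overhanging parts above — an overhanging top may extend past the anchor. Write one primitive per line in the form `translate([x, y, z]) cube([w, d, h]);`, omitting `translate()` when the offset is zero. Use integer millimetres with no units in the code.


translate([350, 414, 0]) cube([2990, 152, 2340]);
translate([350, 4972, 0]) cube([2990, 152, 2340]);
translate([350, 566, 0]) cube([152, 4406, 2340]);
translate([3188, 566, 0]) cube([152, 4406, 2340]);


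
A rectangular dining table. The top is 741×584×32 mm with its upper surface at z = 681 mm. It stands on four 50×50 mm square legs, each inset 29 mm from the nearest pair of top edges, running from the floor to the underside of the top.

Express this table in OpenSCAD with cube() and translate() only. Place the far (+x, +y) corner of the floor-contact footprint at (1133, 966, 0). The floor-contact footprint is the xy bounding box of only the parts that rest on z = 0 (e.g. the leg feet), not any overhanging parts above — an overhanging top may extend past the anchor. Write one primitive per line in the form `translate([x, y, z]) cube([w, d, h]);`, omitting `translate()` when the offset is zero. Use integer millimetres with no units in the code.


// leg_h = 681 - 32 = 649
translate([421, 411, 649]) cube([741, 584, 32]);
translate([450, 440, 0]) cube([50, 50, 649]);
translate([1083, 440, 0]) cube([50, 50, 649]);
translate([450, 916, 0]) cube([50, 50, 649]);
translate([1083, 916, 0]) cube([50, 50, 649]);


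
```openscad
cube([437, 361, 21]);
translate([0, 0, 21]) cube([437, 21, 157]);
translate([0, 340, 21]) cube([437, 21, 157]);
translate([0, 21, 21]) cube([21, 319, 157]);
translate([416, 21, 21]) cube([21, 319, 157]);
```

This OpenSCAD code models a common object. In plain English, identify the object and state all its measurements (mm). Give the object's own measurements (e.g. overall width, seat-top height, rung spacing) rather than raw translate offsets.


An open-topped rectangular box: outside dimensions 437×361×178 mm, with a uniform wall and base thickness of 21 mm. The base is a full 437×361 slab on the floor; four walls sit on top of the base. The front and back walls (the −y and +y sides) span the full width; the two side walls fit between them.


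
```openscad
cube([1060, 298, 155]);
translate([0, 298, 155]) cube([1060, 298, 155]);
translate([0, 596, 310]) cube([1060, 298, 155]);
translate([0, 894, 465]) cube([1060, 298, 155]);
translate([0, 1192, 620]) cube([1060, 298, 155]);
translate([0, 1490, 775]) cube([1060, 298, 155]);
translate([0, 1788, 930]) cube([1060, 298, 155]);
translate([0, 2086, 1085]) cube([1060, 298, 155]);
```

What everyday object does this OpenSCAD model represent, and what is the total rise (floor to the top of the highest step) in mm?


A staircase. The total rise is 1240 mm.

8 identical blocks, each offset up and back from the previous — a staircase. Each step is 155 mm tall and there are 8 of them, so the total rise is 8 × 155 = 1240 mm.


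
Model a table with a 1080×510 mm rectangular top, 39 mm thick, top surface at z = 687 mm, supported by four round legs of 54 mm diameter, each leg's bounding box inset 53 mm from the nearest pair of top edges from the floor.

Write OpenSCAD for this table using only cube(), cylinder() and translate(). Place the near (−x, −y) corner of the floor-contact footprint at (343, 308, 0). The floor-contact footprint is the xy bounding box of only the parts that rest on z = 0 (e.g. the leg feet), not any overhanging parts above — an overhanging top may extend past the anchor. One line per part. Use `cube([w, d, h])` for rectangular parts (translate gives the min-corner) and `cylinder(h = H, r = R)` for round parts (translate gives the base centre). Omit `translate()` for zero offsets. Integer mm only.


// leg_h = 687 - 39 = 648
translate([290, 255, 648]) cube([1080, 510, 39]);
translate([370, 335, 0]) cylinder(h = 648, r = 27);
translate([1290, 335, 0]) cylinder(h = 648, r = 27);
translate([370, 685, 0]) cylinder(h = 648, r = 27);
translate([1290, 685, 0]) cylinder(h = 648, r = 27);


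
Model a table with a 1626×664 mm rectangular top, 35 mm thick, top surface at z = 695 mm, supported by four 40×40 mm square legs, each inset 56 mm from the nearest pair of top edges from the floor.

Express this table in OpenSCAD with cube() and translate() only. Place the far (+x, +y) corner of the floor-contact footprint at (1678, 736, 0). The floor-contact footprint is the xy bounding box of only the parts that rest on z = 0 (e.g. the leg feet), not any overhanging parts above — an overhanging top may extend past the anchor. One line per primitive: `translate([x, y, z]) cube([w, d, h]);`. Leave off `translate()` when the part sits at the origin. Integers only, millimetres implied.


translate([108, 128, 660]) cube([1626, 664, 35]);
translate([164, 184, 0]) cube([40, 40, 660]);
translate([1638, 184, 0]) cube([40, 40, 660]);
translate([164, 696, 0]) cube([40, 40, 660]);
translate([1638, 696, 0]) cube([40, 40, 660]);


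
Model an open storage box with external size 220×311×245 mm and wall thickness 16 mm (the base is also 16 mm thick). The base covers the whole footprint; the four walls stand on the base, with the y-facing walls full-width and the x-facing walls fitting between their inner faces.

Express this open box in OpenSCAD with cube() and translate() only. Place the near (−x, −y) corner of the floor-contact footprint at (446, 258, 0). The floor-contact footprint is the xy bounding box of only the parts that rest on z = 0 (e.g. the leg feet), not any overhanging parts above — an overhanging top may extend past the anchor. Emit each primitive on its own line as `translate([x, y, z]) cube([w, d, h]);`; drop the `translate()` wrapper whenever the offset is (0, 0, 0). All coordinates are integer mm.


translate([446, 258, 0]) cube([220, 311, 16]);
translate([446, 258, 16]) cube([220, 16, 229]);
translate([446, 553, 16]) cube([220, 16, 229]);
translate([446, 274, 16]) cube([16, 279, 229]);
translate([650, 274, 16]) cube([16, 279, 229]);


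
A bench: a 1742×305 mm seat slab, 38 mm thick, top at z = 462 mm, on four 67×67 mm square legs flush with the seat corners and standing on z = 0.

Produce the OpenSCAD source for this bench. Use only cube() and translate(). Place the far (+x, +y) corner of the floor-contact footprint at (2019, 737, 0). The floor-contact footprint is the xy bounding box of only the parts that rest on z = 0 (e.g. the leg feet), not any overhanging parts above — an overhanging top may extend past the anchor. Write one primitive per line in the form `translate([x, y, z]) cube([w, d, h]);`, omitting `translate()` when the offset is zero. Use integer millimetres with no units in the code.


translate([277, 432, 424]) cube([1742, 305, 38]);
translate([277, 432, 0]) cube([67, 67, 424]);
translate([277, 670, 0]) cube([67, 67, 424]);
translate([1952, 432, 0]) cube([67, 67, 424]);
translate([1952, 670, 0]) cube([67, 67, 424]);


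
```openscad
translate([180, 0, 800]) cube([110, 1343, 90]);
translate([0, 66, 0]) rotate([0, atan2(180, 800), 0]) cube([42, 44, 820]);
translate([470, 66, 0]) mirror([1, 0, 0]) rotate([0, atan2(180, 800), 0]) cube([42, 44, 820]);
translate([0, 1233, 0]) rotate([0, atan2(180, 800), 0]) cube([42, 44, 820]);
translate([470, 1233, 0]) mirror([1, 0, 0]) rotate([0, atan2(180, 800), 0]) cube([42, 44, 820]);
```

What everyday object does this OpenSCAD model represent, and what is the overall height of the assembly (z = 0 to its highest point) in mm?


A sawhorse. The overall height is 890 mm.

A beam across two mirrored pairs of raked legs — a sawhorse. The beam's underside is at z = 800 (matching the legs' vertical rise in atan2(180, 800)) and the beam is 90 mm tall, so its top is at 800 + 90 = 890 mm. The raked legs top out at the beam's underside, so that is the highest point.


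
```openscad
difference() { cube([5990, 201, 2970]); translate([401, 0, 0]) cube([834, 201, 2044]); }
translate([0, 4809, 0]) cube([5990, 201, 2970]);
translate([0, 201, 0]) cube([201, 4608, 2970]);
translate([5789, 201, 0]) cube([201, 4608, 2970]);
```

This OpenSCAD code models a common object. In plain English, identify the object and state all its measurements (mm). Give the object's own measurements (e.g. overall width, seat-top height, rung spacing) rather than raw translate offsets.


A single room: four walls, each 2970 mm tall and 201 mm thick, enclosing an outside footprint 5990×5010 mm (x × y), no floor or roof. The front and back walls (−y and +y sides) run the full x-width; the side walls fit between their inner faces. A door opening 834 mm wide and 2044 mm tall is cut through the front wall from the floor up, its −x edge 401 mm from the wall's −x end.


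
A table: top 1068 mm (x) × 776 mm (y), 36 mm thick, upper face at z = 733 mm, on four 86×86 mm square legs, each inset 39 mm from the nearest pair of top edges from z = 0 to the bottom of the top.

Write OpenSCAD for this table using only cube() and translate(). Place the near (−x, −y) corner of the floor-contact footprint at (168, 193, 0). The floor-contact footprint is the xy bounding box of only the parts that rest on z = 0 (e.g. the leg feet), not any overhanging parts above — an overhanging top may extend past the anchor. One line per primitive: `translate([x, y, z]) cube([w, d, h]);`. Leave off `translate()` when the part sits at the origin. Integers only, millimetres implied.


// leg_h = 733 - 36 = 697
translate([129, 154, 697]) cube([1068, 776, 36]);
translate([168, 193, 0]) cube([86, 86, 697]);
translate([1072, 193, 0]) cube([86, 86, 697]);
translate([168, 805, 0]) cube([86, 86, 697]);
translate([1072, 805, 0]) cube([86, 86, 697]);


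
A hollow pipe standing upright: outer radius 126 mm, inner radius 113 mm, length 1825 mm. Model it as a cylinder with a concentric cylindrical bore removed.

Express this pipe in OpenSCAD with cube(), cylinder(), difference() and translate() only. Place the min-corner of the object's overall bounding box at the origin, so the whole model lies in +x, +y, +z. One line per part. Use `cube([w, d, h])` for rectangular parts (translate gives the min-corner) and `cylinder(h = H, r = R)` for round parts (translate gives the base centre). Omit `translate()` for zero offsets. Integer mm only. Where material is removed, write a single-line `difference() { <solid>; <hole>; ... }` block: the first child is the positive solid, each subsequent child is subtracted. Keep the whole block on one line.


difference() { translate([126, 126, 0]) cylinder(h = 1825, r = 126); translate([126, 126, 0]) cylinder(h = 1825, r = 113); }


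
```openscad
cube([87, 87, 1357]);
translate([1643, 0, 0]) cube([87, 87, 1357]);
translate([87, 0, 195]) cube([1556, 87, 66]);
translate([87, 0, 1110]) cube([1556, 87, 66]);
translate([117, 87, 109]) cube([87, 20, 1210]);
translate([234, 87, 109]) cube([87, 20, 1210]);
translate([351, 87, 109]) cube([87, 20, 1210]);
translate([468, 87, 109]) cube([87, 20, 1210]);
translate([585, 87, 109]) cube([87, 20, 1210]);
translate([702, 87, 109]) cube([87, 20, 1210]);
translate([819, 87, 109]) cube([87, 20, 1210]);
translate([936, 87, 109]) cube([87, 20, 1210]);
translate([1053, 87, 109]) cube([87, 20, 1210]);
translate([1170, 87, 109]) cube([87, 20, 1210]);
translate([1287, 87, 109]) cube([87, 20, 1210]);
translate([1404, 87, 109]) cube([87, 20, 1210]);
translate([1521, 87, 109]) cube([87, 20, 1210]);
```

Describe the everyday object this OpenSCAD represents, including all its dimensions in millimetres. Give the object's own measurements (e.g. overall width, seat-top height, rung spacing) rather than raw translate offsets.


A fence section. Two 87×87 mm posts, 1357 mm tall, stand on the floor with a clear span of 1556 mm between their inner faces. Two horizontal rails of 87×66 mm section span the gap between the posts with their undersides at z = 195 mm and z = 1110 mm, flush with the posts' −y face. 13 pickets, each 87 mm wide, 20 mm thick and 1210 mm tall, are fixed to the +y face of the rails with their bottoms at z = 109 mm, spaced across the span with a 30 mm gap after the −x post and between neighbouring pickets, with 35 mm left before the +x post.


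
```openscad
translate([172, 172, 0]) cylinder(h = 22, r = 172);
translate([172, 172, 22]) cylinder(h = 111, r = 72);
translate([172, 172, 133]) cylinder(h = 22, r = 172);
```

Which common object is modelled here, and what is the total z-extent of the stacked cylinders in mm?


A spool. The overall height is 155 mm.

Three coaxial cylinders, large–small–large — a spool. Two 22 mm flanges and a 111 mm core give 22 + 111 + 22 = 155 mm.


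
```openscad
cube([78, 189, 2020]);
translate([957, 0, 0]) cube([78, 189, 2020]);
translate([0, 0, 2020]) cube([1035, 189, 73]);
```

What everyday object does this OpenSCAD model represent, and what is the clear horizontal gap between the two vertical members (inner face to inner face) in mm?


A door frame. The clear opening width is 879 mm.

Two 2020 mm tall posts with a header on top — a door frame. The left jamb is 78 mm wide at x = 0; the right jamb starts at x = 957. The clear opening is 957 − 78 = 879 mm.


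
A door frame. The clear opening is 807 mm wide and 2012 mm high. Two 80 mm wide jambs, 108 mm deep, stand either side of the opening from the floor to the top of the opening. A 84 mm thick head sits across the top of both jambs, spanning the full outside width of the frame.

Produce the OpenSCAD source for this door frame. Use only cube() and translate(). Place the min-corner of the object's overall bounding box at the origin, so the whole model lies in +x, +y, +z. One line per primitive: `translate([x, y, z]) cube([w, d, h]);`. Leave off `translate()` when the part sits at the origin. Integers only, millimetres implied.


cube([80, 108, 2012]);
translate([887, 0, 0]) cube([80, 108, 2012]);
translate([0, 0, 2012]) cube([967, 108, 84]);


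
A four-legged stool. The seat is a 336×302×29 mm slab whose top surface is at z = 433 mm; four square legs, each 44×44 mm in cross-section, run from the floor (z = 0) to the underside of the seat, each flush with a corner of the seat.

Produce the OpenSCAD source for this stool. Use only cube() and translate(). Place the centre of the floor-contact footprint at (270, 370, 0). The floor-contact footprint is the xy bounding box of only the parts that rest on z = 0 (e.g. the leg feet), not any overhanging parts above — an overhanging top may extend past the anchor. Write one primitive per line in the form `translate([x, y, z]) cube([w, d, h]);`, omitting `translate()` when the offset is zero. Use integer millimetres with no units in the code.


translate([102, 219, 404]) cube([336, 302, 29]);
translate([102, 219, 0]) cube([44, 44, 404]);
translate([394, 219, 0]) cube([44, 44, 404]);
translate([102, 477, 0]) cube([44, 44, 404]);
translate([394, 477, 0]) cube([44, 44, 404]);


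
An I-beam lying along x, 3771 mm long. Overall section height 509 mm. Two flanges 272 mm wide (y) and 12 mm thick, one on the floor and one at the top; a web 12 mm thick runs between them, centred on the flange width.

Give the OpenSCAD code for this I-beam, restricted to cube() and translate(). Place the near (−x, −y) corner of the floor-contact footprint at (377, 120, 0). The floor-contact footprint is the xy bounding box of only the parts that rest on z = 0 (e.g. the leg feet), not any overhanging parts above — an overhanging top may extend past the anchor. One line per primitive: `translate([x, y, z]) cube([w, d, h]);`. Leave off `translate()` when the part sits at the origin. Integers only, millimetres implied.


translate([377, 120, 0]) cube([3771, 272, 12]);
translate([377, 250, 12]) cube([3771, 12, 485]);
translate([377, 120, 497]) cube([3771, 272, 12]);


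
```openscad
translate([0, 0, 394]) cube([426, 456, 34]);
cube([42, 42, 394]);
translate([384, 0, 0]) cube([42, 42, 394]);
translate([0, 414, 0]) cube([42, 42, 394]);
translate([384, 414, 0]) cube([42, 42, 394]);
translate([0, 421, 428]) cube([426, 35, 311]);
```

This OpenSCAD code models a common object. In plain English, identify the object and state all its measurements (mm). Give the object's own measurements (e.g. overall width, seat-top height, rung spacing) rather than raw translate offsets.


A chair. The seat is a 426×456×34 mm slab with its top at z = 428 mm, on four 42×42 mm corner legs (flush with the seat edges, standing on z = 0). A flat backrest 35 mm thick, 311 mm tall, spans the full seat width and rises from the seat top along its +y edge, rear face flush with the rear of the seat.


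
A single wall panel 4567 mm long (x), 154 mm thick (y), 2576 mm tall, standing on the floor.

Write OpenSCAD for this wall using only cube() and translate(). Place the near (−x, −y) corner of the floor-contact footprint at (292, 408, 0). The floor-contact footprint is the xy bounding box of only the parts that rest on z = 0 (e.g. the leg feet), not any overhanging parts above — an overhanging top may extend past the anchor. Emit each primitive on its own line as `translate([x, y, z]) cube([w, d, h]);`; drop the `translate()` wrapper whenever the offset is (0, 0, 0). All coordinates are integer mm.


translate([292, 408, 0]) cube([4567, 154, 2576]);


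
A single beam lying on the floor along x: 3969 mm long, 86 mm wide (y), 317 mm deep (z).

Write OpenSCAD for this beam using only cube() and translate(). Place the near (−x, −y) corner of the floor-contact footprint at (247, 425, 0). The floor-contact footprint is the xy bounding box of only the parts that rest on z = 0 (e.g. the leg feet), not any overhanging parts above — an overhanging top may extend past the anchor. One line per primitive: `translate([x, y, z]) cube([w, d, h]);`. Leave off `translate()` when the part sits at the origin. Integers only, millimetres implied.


translate([247, 425, 0]) cube([3969, 86, 317]);


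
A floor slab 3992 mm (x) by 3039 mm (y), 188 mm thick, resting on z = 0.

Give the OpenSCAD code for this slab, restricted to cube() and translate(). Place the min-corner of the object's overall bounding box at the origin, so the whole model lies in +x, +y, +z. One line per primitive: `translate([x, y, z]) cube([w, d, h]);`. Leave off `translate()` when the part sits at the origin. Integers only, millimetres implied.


cube([3992, 3039, 188]);


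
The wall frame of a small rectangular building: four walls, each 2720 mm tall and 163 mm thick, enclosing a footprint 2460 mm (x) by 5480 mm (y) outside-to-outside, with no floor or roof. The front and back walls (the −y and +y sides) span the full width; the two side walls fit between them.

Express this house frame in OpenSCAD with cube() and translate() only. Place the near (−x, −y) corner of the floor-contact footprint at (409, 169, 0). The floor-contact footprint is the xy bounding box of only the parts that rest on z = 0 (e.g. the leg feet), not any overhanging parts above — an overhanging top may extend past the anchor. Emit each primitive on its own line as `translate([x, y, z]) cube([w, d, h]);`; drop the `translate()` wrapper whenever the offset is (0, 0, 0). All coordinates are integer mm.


translate([409, 169, 0]) cube([2460, 163, 2720]);
translate([409, 5486, 0]) cube([2460, 163, 2720]);
translate([409, 332, 0]) cube([163, 5154, 2720]);
translate([2706, 332, 0]) cube([163, 5154, 2720]);


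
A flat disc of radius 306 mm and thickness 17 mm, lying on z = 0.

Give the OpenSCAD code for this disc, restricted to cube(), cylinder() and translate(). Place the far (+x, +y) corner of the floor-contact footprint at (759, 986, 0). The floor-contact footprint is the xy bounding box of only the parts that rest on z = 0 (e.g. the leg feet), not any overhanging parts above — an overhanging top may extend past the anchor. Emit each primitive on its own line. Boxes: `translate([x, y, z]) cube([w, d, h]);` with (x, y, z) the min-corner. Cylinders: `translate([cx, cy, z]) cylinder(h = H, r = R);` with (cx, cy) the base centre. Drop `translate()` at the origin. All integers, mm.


translate([453, 680, 0]) cylinder(h = 17, r = 306);


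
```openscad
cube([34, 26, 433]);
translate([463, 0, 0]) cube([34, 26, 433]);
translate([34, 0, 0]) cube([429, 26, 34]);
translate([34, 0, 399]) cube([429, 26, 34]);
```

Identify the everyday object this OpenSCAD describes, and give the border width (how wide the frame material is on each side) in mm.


A picture frame. The border width is 34 mm.

Four thin pieces enclosing a rectangular opening — a picture frame. The two full-height stiles are 433 mm tall; the top rail sits at z = 399 and is 34 mm tall, so the border above the opening is 433 − 399 = 34 mm, matching the stile x-width.


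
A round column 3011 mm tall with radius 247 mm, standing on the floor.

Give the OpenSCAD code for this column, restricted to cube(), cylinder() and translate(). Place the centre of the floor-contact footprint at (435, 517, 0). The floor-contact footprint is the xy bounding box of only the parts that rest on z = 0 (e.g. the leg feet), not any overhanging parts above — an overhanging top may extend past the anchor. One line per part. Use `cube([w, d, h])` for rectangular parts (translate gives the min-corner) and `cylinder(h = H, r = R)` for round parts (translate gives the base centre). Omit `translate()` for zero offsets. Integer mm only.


translate([435, 517, 0]) cylinder(h = 3011, r = 247);


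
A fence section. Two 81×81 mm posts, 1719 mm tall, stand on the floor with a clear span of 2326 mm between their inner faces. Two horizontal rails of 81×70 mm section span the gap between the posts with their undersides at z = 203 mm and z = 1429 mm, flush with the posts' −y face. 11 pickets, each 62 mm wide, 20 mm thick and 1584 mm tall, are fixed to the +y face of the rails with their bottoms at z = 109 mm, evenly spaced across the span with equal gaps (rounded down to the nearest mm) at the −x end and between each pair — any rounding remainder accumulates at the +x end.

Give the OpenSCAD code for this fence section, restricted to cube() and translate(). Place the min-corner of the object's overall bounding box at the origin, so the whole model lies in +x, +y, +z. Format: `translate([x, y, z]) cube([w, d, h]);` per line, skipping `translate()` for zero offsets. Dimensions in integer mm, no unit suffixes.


cube([81, 81, 1719]);
translate([2407, 0, 0]) cube([81, 81, 1719]);
translate([81, 0, 203]) cube([2326, 81, 70]);
translate([81, 0, 1429]) cube([2326, 81, 70]);
translate([218, 81, 109]) cube([62, 20, 1584]);
translate([417, 81, 109]) cube([62, 20, 1584]);
translate([616, 81, 109]) cube([62, 20, 1584]);
translate([815, 81, 109]) cube([62, 20, 1584]);
translate([1014, 81, 109]) cube([62, 20, 1584]);
translate([1213, 81, 109]) cube([62, 20, 1584]);
translate([1412, 81, 109]) cube([62, 20, 1584]);
translate([1611, 81, 109]) cube([62, 20, 1584]);
translate([1810, 81, 109]) cube([62, 20, 1584]);
translate([2009, 81, 109]) cube([62, 20, 1584]);
translate([2208, 81, 109]) cube([62, 20, 1584]);


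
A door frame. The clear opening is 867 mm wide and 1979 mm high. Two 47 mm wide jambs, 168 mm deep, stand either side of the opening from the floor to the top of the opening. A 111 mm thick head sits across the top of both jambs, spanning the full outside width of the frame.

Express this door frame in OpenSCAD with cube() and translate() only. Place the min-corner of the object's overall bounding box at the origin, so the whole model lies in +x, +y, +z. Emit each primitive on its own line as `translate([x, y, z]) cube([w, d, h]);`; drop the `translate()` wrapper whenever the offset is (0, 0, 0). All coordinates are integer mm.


cube([47, 168, 1979]);
translate([914, 0, 0]) cube([47, 168, 1979]);
translate([0, 0, 1979]) cube([961, 168, 111]);


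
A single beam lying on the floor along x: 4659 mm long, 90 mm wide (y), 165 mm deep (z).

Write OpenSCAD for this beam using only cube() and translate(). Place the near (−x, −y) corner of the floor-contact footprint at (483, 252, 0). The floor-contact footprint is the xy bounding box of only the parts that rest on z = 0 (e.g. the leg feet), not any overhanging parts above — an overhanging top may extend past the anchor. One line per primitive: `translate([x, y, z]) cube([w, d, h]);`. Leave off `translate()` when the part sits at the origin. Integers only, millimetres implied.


translate([483, 252, 0]) cube([4659, 90, 165]);


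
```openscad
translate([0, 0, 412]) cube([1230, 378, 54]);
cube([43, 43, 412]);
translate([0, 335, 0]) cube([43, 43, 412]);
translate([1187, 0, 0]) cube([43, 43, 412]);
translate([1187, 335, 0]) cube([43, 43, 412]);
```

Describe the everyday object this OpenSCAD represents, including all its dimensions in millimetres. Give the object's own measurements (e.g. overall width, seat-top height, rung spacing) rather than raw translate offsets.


A bench: a 1230×378 mm seat slab, 54 mm thick, top at z = 466 mm, on four 43×43 mm square legs flush with the seat corners and standing on z = 0.


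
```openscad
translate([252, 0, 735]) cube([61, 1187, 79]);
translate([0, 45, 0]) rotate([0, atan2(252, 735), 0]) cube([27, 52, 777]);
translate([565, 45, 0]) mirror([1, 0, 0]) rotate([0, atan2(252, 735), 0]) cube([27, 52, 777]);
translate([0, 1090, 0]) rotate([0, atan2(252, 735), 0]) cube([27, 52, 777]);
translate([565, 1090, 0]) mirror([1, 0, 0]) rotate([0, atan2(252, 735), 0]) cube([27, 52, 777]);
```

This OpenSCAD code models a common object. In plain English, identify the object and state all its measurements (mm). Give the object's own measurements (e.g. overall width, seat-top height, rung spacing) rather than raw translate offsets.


A sawhorse. A 61×1187×79 mm beam (x, y, z) sits on two A-frame leg pairs. Each pair is two raked legs of 27×52 mm section (52 mm along y) splaying symmetrically in x. Each leg rises 735 mm vertically over 252 mm of horizontal reach and is 777 mm long along its own axis. Every leg's outer bottom edge rests on the floor and its outer top edge meets a bottom edge of the beam — the left legs (tilting toward +x) meet the beam's −x bottom edge, the right legs (their mirror images, tilting toward −x) meet its +x bottom edge — so the leg tops tuck under the beam, the beam's underside is 735 mm above the floor, and the feet are 565 mm apart outside-to-outside with the beam centred between them. The two leg pairs are set in 45 mm from either end of the beam.


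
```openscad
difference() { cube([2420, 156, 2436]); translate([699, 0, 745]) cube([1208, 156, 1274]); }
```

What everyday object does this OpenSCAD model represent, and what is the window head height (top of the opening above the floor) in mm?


A wall with a window opening. The window head height is 2019 mm.

A wall with a rectangular opening subtracted — a window. Sill at z = 745, opening 1274 mm tall, so the head is at 745 + 1274 = 2019 mm.


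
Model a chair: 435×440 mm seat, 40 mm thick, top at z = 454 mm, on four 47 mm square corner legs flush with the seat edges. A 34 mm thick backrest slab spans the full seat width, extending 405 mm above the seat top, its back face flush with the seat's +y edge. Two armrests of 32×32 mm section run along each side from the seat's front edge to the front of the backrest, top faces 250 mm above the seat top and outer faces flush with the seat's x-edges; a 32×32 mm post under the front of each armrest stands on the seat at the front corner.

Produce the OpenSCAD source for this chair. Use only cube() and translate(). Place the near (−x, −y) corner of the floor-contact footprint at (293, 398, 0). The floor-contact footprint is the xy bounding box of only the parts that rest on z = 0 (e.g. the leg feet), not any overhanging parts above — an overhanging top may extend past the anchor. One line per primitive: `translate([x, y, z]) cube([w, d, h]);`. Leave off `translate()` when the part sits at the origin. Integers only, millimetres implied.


translate([293, 398, 414]) cube([435, 440, 40]);
translate([293, 398, 0]) cube([47, 47, 414]);
translate([681, 398, 0]) cube([47, 47, 414]);
translate([293, 791, 0]) cube([47, 47, 414]);
translate([681, 791, 0]) cube([47, 47, 414]);
translate([293, 804, 454]) cube([435, 34, 405]);
translate([293, 398, 672]) cube([32, 406, 32]);
translate([696, 398, 672]) cube([32, 406, 32]);
translate([293, 398, 454]) cube([32, 32, 218]);
translate([696, 398, 454]) cube([32, 32, 218]);
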